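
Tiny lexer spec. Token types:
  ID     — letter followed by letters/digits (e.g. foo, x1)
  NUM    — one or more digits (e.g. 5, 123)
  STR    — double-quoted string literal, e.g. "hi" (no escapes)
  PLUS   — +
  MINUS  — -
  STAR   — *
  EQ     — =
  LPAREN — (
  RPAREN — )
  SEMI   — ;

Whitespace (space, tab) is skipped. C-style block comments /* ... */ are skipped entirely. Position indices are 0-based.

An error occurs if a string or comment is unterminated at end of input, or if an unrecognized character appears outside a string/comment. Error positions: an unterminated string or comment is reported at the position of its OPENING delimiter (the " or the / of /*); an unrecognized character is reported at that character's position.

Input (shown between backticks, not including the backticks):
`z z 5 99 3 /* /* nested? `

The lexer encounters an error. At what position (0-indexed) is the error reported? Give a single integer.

Answer: 11

Derivation:
pos=0: emit ID 'z' (now at pos=1)
pos=2: emit ID 'z' (now at pos=3)
pos=4: emit NUM '5' (now at pos=5)
pos=6: emit NUM '99' (now at pos=8)
pos=9: emit NUM '3' (now at pos=10)
pos=11: enter COMMENT mode (saw '/*')
pos=11: ERROR — unterminated comment (reached EOF)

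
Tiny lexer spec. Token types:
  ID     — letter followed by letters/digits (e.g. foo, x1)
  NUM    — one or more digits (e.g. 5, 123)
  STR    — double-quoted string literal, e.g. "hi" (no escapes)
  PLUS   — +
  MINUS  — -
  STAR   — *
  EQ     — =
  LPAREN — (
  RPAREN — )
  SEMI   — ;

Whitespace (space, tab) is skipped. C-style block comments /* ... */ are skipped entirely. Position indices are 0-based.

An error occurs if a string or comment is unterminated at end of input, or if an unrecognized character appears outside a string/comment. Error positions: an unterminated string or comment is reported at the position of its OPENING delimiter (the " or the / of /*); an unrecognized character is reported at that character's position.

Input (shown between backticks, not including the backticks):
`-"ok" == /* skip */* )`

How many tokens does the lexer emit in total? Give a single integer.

pos=0: emit MINUS '-'
pos=1: enter STRING mode
pos=1: emit STR "ok" (now at pos=5)
pos=6: emit EQ '='
pos=7: emit EQ '='
pos=9: enter COMMENT mode (saw '/*')
exit COMMENT mode (now at pos=19)
pos=19: emit STAR '*'
pos=21: emit RPAREN ')'
DONE. 6 tokens: [MINUS, STR, EQ, EQ, STAR, RPAREN]

Answer: 6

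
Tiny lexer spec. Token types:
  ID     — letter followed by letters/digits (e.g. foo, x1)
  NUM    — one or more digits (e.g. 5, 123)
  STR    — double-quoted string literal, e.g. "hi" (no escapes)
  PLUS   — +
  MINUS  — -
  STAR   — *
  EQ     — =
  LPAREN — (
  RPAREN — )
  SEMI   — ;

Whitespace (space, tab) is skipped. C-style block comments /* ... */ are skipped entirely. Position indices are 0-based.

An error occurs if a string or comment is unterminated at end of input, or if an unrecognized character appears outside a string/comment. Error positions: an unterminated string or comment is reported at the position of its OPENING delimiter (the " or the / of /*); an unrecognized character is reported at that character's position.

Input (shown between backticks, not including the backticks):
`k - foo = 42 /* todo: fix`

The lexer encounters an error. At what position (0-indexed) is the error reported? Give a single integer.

Answer: 13

Derivation:
pos=0: emit ID 'k' (now at pos=1)
pos=2: emit MINUS '-'
pos=4: emit ID 'foo' (now at pos=7)
pos=8: emit EQ '='
pos=10: emit NUM '42' (now at pos=12)
pos=13: enter COMMENT mode (saw '/*')
pos=13: ERROR — unterminated comment (reached EOF)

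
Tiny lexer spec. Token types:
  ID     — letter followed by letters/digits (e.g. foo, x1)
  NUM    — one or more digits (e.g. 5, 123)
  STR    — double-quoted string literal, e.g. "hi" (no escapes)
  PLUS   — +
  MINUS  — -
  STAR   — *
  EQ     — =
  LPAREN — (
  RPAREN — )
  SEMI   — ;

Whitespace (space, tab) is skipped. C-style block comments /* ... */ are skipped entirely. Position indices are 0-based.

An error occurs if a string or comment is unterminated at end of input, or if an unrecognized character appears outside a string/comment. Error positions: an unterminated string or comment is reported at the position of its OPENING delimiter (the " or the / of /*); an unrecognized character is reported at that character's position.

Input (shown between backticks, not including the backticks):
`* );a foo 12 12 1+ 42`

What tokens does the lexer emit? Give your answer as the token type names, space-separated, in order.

Answer: STAR RPAREN SEMI ID ID NUM NUM NUM PLUS NUM

Derivation:
pos=0: emit STAR '*'
pos=2: emit RPAREN ')'
pos=3: emit SEMI ';'
pos=4: emit ID 'a' (now at pos=5)
pos=6: emit ID 'foo' (now at pos=9)
pos=10: emit NUM '12' (now at pos=12)
pos=13: emit NUM '12' (now at pos=15)
pos=16: emit NUM '1' (now at pos=17)
pos=17: emit PLUS '+'
pos=19: emit NUM '42' (now at pos=21)
DONE. 10 tokens: [STAR, RPAREN, SEMI, ID, ID, NUM, NUM, NUM, PLUS, NUM]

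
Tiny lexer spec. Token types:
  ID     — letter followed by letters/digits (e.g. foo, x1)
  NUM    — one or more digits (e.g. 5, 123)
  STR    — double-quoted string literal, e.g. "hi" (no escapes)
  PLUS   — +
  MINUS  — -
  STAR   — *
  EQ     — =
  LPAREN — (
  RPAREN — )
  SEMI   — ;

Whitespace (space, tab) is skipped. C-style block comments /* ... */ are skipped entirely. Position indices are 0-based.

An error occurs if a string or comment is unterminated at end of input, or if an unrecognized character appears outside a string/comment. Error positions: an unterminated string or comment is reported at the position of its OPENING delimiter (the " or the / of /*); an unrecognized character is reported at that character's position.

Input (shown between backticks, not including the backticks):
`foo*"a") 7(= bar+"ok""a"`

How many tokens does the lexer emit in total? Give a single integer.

Answer: 11

Derivation:
pos=0: emit ID 'foo' (now at pos=3)
pos=3: emit STAR '*'
pos=4: enter STRING mode
pos=4: emit STR "a" (now at pos=7)
pos=7: emit RPAREN ')'
pos=9: emit NUM '7' (now at pos=10)
pos=10: emit LPAREN '('
pos=11: emit EQ '='
pos=13: emit ID 'bar' (now at pos=16)
pos=16: emit PLUS '+'
pos=17: enter STRING mode
pos=17: emit STR "ok" (now at pos=21)
pos=21: enter STRING mode
pos=21: emit STR "a" (now at pos=24)
DONE. 11 tokens: [ID, STAR, STR, RPAREN, NUM, LPAREN, EQ, ID, PLUS, STR, STR]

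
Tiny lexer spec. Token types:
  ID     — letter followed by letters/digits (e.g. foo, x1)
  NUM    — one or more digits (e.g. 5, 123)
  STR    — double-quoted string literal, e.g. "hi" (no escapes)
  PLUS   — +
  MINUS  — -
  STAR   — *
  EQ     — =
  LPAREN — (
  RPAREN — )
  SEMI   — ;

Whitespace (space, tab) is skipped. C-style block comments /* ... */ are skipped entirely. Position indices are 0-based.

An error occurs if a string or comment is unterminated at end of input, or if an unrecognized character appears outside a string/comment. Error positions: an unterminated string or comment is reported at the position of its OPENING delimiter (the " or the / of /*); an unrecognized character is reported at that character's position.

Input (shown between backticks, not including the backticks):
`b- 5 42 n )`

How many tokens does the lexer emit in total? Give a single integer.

pos=0: emit ID 'b' (now at pos=1)
pos=1: emit MINUS '-'
pos=3: emit NUM '5' (now at pos=4)
pos=5: emit NUM '42' (now at pos=7)
pos=8: emit ID 'n' (now at pos=9)
pos=10: emit RPAREN ')'
DONE. 6 tokens: [ID, MINUS, NUM, NUM, ID, RPAREN]

Answer: 6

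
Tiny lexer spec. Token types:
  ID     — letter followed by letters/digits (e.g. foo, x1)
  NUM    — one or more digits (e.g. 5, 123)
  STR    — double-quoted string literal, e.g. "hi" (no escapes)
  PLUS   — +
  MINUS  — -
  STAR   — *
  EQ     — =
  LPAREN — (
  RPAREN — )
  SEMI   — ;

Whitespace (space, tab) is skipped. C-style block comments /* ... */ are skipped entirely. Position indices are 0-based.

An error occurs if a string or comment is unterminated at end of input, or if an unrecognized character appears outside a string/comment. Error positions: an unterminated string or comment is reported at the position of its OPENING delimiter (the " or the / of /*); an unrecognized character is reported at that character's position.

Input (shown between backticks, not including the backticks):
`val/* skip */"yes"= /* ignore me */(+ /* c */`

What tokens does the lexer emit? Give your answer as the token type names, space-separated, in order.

Answer: ID STR EQ LPAREN PLUS

Derivation:
pos=0: emit ID 'val' (now at pos=3)
pos=3: enter COMMENT mode (saw '/*')
exit COMMENT mode (now at pos=13)
pos=13: enter STRING mode
pos=13: emit STR "yes" (now at pos=18)
pos=18: emit EQ '='
pos=20: enter COMMENT mode (saw '/*')
exit COMMENT mode (now at pos=35)
pos=35: emit LPAREN '('
pos=36: emit PLUS '+'
pos=38: enter COMMENT mode (saw '/*')
exit COMMENT mode (now at pos=45)
DONE. 5 tokens: [ID, STR, EQ, LPAREN, PLUS]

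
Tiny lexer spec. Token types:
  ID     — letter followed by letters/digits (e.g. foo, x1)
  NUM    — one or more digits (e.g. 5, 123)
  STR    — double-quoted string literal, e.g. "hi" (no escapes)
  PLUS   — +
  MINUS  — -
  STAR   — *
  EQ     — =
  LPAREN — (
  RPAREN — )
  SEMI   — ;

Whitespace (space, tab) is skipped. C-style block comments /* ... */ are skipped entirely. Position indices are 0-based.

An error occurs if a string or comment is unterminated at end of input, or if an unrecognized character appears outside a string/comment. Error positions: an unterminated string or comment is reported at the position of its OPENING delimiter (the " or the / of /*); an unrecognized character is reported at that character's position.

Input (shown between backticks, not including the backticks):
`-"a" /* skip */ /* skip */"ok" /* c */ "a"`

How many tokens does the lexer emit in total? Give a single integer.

Answer: 4

Derivation:
pos=0: emit MINUS '-'
pos=1: enter STRING mode
pos=1: emit STR "a" (now at pos=4)
pos=5: enter COMMENT mode (saw '/*')
exit COMMENT mode (now at pos=15)
pos=16: enter COMMENT mode (saw '/*')
exit COMMENT mode (now at pos=26)
pos=26: enter STRING mode
pos=26: emit STR "ok" (now at pos=30)
pos=31: enter COMMENT mode (saw '/*')
exit COMMENT mode (now at pos=38)
pos=39: enter STRING mode
pos=39: emit STR "a" (now at pos=42)
DONE. 4 tokens: [MINUS, STR, STR, STR]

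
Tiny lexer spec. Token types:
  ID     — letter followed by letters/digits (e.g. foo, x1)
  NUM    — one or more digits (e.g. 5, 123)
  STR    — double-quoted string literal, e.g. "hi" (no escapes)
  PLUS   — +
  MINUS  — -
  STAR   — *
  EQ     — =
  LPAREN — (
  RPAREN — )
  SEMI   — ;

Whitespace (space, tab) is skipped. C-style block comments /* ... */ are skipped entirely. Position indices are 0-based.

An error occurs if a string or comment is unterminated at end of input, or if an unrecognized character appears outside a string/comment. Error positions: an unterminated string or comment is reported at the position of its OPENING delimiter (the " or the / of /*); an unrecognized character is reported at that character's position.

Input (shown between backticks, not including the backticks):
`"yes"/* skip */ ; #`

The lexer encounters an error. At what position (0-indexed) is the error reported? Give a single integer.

pos=0: enter STRING mode
pos=0: emit STR "yes" (now at pos=5)
pos=5: enter COMMENT mode (saw '/*')
exit COMMENT mode (now at pos=15)
pos=16: emit SEMI ';'
pos=18: ERROR — unrecognized char '#'

Answer: 18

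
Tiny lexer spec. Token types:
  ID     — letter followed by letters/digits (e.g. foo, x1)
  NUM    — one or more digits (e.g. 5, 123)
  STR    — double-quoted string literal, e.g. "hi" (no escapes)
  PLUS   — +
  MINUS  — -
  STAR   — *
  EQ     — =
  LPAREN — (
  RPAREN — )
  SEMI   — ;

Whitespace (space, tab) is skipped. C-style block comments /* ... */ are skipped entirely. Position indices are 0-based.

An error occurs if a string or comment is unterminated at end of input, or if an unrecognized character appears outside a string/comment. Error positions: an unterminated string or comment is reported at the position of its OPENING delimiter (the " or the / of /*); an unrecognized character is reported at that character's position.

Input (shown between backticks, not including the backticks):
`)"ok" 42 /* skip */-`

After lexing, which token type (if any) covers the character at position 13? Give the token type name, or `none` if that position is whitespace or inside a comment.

Answer: none

Derivation:
pos=0: emit RPAREN ')'
pos=1: enter STRING mode
pos=1: emit STR "ok" (now at pos=5)
pos=6: emit NUM '42' (now at pos=8)
pos=9: enter COMMENT mode (saw '/*')
exit COMMENT mode (now at pos=19)
pos=19: emit MINUS '-'
DONE. 4 tokens: [RPAREN, STR, NUM, MINUS]
Position 13: char is 'k' -> none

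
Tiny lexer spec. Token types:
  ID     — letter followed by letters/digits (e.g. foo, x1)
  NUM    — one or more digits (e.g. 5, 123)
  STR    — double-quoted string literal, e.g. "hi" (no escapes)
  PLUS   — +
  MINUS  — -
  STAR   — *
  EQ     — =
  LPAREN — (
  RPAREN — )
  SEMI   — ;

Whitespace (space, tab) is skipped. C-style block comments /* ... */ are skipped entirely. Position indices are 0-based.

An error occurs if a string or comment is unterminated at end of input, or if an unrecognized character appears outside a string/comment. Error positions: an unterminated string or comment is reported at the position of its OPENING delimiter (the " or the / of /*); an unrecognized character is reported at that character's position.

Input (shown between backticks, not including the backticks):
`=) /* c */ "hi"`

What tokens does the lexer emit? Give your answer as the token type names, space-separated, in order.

Answer: EQ RPAREN STR

Derivation:
pos=0: emit EQ '='
pos=1: emit RPAREN ')'
pos=3: enter COMMENT mode (saw '/*')
exit COMMENT mode (now at pos=10)
pos=11: enter STRING mode
pos=11: emit STR "hi" (now at pos=15)
DONE. 3 tokens: [EQ, RPAREN, STR]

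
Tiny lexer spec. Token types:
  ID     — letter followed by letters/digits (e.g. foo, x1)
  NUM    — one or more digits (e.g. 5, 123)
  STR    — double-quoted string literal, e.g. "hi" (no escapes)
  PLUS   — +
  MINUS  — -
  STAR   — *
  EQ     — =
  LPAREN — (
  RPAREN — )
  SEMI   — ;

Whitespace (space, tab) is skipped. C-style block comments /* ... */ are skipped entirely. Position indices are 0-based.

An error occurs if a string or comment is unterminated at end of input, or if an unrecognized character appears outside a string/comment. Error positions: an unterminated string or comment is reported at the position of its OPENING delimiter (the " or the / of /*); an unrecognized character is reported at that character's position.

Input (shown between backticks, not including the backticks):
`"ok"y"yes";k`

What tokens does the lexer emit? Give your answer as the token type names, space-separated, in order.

pos=0: enter STRING mode
pos=0: emit STR "ok" (now at pos=4)
pos=4: emit ID 'y' (now at pos=5)
pos=5: enter STRING mode
pos=5: emit STR "yes" (now at pos=10)
pos=10: emit SEMI ';'
pos=11: emit ID 'k' (now at pos=12)
DONE. 5 tokens: [STR, ID, STR, SEMI, ID]

Answer: STR ID STR SEMI ID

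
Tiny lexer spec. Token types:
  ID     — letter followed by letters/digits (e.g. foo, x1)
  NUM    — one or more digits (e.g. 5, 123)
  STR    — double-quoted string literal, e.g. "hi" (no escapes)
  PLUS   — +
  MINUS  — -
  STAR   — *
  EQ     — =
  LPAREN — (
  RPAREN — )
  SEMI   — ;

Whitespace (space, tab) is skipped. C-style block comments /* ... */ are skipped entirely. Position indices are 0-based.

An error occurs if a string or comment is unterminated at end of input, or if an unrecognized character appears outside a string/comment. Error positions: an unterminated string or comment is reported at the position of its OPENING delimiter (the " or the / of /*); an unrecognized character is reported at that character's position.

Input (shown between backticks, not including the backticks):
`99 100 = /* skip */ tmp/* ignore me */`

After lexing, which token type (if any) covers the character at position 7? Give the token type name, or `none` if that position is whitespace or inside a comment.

Answer: EQ

Derivation:
pos=0: emit NUM '99' (now at pos=2)
pos=3: emit NUM '100' (now at pos=6)
pos=7: emit EQ '='
pos=9: enter COMMENT mode (saw '/*')
exit COMMENT mode (now at pos=19)
pos=20: emit ID 'tmp' (now at pos=23)
pos=23: enter COMMENT mode (saw '/*')
exit COMMENT mode (now at pos=38)
DONE. 4 tokens: [NUM, NUM, EQ, ID]
Position 7: char is '=' -> EQ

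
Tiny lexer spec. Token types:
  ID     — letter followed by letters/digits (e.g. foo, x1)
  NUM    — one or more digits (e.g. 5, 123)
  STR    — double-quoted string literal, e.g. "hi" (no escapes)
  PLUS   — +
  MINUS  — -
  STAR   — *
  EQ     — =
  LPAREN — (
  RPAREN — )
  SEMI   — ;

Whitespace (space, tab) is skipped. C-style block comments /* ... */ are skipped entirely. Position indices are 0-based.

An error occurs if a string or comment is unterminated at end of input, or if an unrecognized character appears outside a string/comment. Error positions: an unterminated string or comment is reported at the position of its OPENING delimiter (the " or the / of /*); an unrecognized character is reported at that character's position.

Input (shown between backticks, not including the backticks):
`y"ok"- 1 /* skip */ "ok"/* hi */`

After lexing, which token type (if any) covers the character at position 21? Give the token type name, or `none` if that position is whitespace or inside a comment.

Answer: STR

Derivation:
pos=0: emit ID 'y' (now at pos=1)
pos=1: enter STRING mode
pos=1: emit STR "ok" (now at pos=5)
pos=5: emit MINUS '-'
pos=7: emit NUM '1' (now at pos=8)
pos=9: enter COMMENT mode (saw '/*')
exit COMMENT mode (now at pos=19)
pos=20: enter STRING mode
pos=20: emit STR "ok" (now at pos=24)
pos=24: enter COMMENT mode (saw '/*')
exit COMMENT mode (now at pos=32)
DONE. 5 tokens: [ID, STR, MINUS, NUM, STR]
Position 21: char is 'o' -> STR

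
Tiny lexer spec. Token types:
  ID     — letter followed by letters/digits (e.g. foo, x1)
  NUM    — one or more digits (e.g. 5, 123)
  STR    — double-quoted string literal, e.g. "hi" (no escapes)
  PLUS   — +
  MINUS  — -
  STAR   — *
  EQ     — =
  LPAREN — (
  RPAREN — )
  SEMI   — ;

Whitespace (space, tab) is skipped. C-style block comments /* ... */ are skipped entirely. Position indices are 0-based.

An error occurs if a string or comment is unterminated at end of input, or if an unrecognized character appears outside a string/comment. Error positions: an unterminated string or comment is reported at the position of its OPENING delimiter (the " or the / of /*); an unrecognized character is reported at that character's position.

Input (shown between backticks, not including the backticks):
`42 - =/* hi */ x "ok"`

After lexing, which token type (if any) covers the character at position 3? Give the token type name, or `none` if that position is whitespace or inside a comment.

pos=0: emit NUM '42' (now at pos=2)
pos=3: emit MINUS '-'
pos=5: emit EQ '='
pos=6: enter COMMENT mode (saw '/*')
exit COMMENT mode (now at pos=14)
pos=15: emit ID 'x' (now at pos=16)
pos=17: enter STRING mode
pos=17: emit STR "ok" (now at pos=21)
DONE. 5 tokens: [NUM, MINUS, EQ, ID, STR]
Position 3: char is '-' -> MINUS

Answer: MINUS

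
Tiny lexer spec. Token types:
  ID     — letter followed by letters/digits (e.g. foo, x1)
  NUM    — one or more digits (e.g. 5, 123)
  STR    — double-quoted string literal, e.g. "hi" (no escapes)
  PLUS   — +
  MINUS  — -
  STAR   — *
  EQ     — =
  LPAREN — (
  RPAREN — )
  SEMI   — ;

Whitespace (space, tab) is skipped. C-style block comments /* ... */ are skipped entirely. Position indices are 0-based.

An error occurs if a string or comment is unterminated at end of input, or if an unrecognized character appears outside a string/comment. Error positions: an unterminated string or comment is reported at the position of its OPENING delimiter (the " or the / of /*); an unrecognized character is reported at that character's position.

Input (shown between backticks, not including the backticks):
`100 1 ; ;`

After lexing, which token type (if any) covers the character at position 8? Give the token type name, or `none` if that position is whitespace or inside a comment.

pos=0: emit NUM '100' (now at pos=3)
pos=4: emit NUM '1' (now at pos=5)
pos=6: emit SEMI ';'
pos=8: emit SEMI ';'
DONE. 4 tokens: [NUM, NUM, SEMI, SEMI]
Position 8: char is ';' -> SEMI

Answer: SEMI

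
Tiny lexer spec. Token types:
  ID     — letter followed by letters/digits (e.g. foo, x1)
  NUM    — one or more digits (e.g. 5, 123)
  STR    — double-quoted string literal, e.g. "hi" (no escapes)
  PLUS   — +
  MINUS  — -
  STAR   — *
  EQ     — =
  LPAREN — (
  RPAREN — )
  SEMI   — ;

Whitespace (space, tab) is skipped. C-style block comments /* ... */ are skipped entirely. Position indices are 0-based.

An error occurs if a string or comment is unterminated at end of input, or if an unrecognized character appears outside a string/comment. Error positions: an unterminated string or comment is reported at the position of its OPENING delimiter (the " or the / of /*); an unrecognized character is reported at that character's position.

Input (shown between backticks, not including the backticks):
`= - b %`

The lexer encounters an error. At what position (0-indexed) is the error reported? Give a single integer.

Answer: 6

Derivation:
pos=0: emit EQ '='
pos=2: emit MINUS '-'
pos=4: emit ID 'b' (now at pos=5)
pos=6: ERROR — unrecognized char '%'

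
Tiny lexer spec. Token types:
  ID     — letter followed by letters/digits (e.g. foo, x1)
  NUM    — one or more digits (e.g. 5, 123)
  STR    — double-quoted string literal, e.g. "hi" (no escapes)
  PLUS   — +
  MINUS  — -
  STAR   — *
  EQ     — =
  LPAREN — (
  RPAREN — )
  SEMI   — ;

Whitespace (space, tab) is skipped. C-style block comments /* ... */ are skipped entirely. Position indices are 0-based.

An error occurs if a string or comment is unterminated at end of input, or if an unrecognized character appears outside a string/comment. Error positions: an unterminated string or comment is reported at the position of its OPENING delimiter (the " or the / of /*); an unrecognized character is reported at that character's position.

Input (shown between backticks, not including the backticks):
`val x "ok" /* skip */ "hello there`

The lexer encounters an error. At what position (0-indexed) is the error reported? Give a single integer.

Answer: 22

Derivation:
pos=0: emit ID 'val' (now at pos=3)
pos=4: emit ID 'x' (now at pos=5)
pos=6: enter STRING mode
pos=6: emit STR "ok" (now at pos=10)
pos=11: enter COMMENT mode (saw '/*')
exit COMMENT mode (now at pos=21)
pos=22: enter STRING mode
pos=22: ERROR — unterminated string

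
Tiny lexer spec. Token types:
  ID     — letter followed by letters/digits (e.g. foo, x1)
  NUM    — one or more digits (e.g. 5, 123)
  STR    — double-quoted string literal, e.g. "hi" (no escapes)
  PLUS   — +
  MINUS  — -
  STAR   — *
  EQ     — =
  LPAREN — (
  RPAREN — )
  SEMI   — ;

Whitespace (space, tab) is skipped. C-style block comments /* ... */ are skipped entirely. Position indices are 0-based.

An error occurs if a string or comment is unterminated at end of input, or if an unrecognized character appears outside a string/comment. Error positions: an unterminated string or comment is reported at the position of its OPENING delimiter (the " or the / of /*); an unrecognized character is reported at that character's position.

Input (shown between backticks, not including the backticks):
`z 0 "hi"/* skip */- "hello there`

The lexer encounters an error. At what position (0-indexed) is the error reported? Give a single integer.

Answer: 20

Derivation:
pos=0: emit ID 'z' (now at pos=1)
pos=2: emit NUM '0' (now at pos=3)
pos=4: enter STRING mode
pos=4: emit STR "hi" (now at pos=8)
pos=8: enter COMMENT mode (saw '/*')
exit COMMENT mode (now at pos=18)
pos=18: emit MINUS '-'
pos=20: enter STRING mode
pos=20: ERROR — unterminated string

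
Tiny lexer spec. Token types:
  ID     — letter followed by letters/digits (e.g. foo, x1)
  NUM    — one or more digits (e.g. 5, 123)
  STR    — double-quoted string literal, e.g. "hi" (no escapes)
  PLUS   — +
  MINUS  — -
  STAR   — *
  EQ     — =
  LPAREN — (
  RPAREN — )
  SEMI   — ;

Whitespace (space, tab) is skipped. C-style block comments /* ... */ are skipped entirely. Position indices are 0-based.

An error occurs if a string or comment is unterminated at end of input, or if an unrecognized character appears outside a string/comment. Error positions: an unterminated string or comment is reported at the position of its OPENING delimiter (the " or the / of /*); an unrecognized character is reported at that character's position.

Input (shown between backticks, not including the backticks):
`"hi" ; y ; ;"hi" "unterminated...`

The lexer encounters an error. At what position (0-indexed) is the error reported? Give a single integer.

Answer: 17

Derivation:
pos=0: enter STRING mode
pos=0: emit STR "hi" (now at pos=4)
pos=5: emit SEMI ';'
pos=7: emit ID 'y' (now at pos=8)
pos=9: emit SEMI ';'
pos=11: emit SEMI ';'
pos=12: enter STRING mode
pos=12: emit STR "hi" (now at pos=16)
pos=17: enter STRING mode
pos=17: ERROR — unterminated string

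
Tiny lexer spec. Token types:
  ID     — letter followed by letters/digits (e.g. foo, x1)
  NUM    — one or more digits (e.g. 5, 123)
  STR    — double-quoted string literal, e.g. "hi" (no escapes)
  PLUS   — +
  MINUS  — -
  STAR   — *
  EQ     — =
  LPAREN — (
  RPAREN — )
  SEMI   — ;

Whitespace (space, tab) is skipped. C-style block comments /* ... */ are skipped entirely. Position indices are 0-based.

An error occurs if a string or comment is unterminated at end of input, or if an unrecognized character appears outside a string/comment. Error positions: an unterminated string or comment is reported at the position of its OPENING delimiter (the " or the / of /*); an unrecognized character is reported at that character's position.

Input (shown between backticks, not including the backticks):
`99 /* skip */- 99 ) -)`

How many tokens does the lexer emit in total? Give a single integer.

Answer: 6

Derivation:
pos=0: emit NUM '99' (now at pos=2)
pos=3: enter COMMENT mode (saw '/*')
exit COMMENT mode (now at pos=13)
pos=13: emit MINUS '-'
pos=15: emit NUM '99' (now at pos=17)
pos=18: emit RPAREN ')'
pos=20: emit MINUS '-'
pos=21: emit RPAREN ')'
DONE. 6 tokens: [NUM, MINUS, NUM, RPAREN, MINUS, RPAREN]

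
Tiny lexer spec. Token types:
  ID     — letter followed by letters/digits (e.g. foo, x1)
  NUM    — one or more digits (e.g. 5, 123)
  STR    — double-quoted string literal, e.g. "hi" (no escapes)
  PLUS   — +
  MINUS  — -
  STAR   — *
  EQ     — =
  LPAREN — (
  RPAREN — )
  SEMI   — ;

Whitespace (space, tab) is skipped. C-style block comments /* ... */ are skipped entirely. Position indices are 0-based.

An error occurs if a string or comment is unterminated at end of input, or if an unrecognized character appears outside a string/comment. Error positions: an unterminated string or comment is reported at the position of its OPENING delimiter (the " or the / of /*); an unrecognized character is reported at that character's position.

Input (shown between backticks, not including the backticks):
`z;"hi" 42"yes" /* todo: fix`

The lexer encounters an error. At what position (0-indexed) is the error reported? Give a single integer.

pos=0: emit ID 'z' (now at pos=1)
pos=1: emit SEMI ';'
pos=2: enter STRING mode
pos=2: emit STR "hi" (now at pos=6)
pos=7: emit NUM '42' (now at pos=9)
pos=9: enter STRING mode
pos=9: emit STR "yes" (now at pos=14)
pos=15: enter COMMENT mode (saw '/*')
pos=15: ERROR — unterminated comment (reached EOF)

Answer: 15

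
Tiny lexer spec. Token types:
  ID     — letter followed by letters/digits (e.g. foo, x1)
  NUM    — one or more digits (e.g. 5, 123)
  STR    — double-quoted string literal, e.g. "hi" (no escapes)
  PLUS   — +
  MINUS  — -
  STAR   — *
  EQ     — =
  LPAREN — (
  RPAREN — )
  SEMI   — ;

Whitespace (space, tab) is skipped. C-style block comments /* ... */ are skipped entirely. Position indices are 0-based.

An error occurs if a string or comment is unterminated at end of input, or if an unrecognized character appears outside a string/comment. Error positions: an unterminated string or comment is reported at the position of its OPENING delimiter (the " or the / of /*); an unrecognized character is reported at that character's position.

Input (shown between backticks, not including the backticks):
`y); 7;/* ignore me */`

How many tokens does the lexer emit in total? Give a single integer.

Answer: 5

Derivation:
pos=0: emit ID 'y' (now at pos=1)
pos=1: emit RPAREN ')'
pos=2: emit SEMI ';'
pos=4: emit NUM '7' (now at pos=5)
pos=5: emit SEMI ';'
pos=6: enter COMMENT mode (saw '/*')
exit COMMENT mode (now at pos=21)
DONE. 5 tokens: [ID, RPAREN, SEMI, NUM, SEMI]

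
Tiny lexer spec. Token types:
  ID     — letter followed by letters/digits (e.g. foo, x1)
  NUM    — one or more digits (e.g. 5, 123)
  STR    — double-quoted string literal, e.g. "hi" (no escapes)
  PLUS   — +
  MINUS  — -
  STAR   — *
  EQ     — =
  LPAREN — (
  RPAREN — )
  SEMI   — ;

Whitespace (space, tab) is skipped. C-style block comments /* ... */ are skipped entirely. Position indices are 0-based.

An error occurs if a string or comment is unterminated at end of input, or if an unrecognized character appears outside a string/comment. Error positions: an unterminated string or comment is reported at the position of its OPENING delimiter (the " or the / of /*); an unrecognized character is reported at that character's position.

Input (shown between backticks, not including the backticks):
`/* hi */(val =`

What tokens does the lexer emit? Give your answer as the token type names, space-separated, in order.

Answer: LPAREN ID EQ

Derivation:
pos=0: enter COMMENT mode (saw '/*')
exit COMMENT mode (now at pos=8)
pos=8: emit LPAREN '('
pos=9: emit ID 'val' (now at pos=12)
pos=13: emit EQ '='
DONE. 3 tokens: [LPAREN, ID, EQ]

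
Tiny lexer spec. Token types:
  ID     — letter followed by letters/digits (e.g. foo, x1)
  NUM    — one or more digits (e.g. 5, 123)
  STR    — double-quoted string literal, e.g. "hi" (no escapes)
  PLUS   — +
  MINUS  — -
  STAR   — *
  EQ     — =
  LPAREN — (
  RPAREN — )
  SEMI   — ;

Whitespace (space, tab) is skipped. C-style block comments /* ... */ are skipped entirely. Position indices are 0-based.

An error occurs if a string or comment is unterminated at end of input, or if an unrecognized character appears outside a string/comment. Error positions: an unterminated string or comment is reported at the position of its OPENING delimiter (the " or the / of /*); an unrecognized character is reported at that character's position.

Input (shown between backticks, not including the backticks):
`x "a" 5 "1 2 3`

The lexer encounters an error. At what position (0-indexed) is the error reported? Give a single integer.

pos=0: emit ID 'x' (now at pos=1)
pos=2: enter STRING mode
pos=2: emit STR "a" (now at pos=5)
pos=6: emit NUM '5' (now at pos=7)
pos=8: enter STRING mode
pos=8: ERROR — unterminated string

Answer: 8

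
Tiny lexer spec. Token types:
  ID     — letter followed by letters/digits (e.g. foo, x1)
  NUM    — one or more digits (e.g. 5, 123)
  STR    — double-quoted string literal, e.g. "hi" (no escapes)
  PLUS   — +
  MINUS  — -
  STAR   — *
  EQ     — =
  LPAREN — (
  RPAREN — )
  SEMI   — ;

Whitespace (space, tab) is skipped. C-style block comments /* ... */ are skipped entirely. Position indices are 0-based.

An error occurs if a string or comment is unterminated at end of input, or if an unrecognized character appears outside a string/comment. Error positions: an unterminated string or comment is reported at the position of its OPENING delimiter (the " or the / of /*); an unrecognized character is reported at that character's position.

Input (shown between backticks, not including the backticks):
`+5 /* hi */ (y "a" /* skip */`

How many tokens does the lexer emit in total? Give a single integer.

pos=0: emit PLUS '+'
pos=1: emit NUM '5' (now at pos=2)
pos=3: enter COMMENT mode (saw '/*')
exit COMMENT mode (now at pos=11)
pos=12: emit LPAREN '('
pos=13: emit ID 'y' (now at pos=14)
pos=15: enter STRING mode
pos=15: emit STR "a" (now at pos=18)
pos=19: enter COMMENT mode (saw '/*')
exit COMMENT mode (now at pos=29)
DONE. 5 tokens: [PLUS, NUM, LPAREN, ID, STR]

Answer: 5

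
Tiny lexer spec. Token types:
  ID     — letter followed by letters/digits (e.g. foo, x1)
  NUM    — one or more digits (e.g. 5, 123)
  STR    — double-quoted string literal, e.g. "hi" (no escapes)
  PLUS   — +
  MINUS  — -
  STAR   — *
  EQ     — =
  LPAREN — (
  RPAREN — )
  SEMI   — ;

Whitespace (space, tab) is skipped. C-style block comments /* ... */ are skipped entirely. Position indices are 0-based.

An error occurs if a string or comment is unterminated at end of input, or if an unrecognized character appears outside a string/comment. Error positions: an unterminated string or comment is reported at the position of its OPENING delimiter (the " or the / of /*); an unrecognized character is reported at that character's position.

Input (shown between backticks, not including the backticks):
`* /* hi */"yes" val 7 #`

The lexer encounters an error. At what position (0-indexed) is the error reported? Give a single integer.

pos=0: emit STAR '*'
pos=2: enter COMMENT mode (saw '/*')
exit COMMENT mode (now at pos=10)
pos=10: enter STRING mode
pos=10: emit STR "yes" (now at pos=15)
pos=16: emit ID 'val' (now at pos=19)
pos=20: emit NUM '7' (now at pos=21)
pos=22: ERROR — unrecognized char '#'

Answer: 22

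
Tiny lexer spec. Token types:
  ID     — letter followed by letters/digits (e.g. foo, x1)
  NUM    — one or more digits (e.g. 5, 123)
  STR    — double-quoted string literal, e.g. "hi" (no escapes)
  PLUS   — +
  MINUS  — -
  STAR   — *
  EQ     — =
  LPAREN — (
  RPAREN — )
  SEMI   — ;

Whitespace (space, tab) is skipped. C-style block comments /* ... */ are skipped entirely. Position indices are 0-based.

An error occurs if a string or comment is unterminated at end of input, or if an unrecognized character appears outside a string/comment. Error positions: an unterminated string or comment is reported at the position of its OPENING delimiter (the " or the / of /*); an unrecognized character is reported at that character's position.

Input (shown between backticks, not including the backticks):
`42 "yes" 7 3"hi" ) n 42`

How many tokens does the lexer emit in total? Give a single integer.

Answer: 8

Derivation:
pos=0: emit NUM '42' (now at pos=2)
pos=3: enter STRING mode
pos=3: emit STR "yes" (now at pos=8)
pos=9: emit NUM '7' (now at pos=10)
pos=11: emit NUM '3' (now at pos=12)
pos=12: enter STRING mode
pos=12: emit STR "hi" (now at pos=16)
pos=17: emit RPAREN ')'
pos=19: emit ID 'n' (now at pos=20)
pos=21: emit NUM '42' (now at pos=23)
DONE. 8 tokens: [NUM, STR, NUM, NUM, STR, RPAREN, ID, NUM]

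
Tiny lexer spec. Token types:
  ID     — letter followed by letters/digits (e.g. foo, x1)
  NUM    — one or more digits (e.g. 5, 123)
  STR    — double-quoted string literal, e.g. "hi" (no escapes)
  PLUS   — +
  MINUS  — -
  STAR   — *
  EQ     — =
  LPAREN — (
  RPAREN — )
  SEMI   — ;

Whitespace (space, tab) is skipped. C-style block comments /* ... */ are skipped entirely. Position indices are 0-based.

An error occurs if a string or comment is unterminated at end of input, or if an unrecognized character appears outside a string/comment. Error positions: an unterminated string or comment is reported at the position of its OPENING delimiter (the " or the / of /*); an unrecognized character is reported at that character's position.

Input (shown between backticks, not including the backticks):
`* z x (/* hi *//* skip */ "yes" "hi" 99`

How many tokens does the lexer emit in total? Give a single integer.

pos=0: emit STAR '*'
pos=2: emit ID 'z' (now at pos=3)
pos=4: emit ID 'x' (now at pos=5)
pos=6: emit LPAREN '('
pos=7: enter COMMENT mode (saw '/*')
exit COMMENT mode (now at pos=15)
pos=15: enter COMMENT mode (saw '/*')
exit COMMENT mode (now at pos=25)
pos=26: enter STRING mode
pos=26: emit STR "yes" (now at pos=31)
pos=32: enter STRING mode
pos=32: emit STR "hi" (now at pos=36)
pos=37: emit NUM '99' (now at pos=39)
DONE. 7 tokens: [STAR, ID, ID, LPAREN, STR, STR, NUM]

Answer: 7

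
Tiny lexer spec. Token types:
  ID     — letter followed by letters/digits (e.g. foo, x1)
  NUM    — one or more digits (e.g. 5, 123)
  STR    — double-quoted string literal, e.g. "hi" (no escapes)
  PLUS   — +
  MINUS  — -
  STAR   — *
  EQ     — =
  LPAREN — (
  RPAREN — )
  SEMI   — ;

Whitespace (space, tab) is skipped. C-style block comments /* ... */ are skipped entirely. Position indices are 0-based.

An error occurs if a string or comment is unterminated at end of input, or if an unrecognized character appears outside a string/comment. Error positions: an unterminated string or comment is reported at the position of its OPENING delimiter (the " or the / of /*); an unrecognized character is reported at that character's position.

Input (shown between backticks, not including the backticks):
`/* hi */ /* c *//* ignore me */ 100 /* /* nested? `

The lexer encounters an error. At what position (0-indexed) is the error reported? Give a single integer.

Answer: 36

Derivation:
pos=0: enter COMMENT mode (saw '/*')
exit COMMENT mode (now at pos=8)
pos=9: enter COMMENT mode (saw '/*')
exit COMMENT mode (now at pos=16)
pos=16: enter COMMENT mode (saw '/*')
exit COMMENT mode (now at pos=31)
pos=32: emit NUM '100' (now at pos=35)
pos=36: enter COMMENT mode (saw '/*')
pos=36: ERROR — unterminated comment (reached EOF)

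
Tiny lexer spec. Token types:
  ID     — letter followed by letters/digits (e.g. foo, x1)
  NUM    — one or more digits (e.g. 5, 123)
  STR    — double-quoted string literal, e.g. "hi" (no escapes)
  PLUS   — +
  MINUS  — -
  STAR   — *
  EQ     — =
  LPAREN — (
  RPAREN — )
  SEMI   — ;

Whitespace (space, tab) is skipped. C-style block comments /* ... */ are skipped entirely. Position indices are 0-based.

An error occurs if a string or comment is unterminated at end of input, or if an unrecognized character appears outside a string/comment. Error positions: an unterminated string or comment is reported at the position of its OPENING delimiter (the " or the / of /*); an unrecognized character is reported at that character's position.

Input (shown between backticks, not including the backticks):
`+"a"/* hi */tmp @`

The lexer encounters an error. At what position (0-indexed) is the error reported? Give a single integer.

Answer: 16

Derivation:
pos=0: emit PLUS '+'
pos=1: enter STRING mode
pos=1: emit STR "a" (now at pos=4)
pos=4: enter COMMENT mode (saw '/*')
exit COMMENT mode (now at pos=12)
pos=12: emit ID 'tmp' (now at pos=15)
pos=16: ERROR — unrecognized char '@'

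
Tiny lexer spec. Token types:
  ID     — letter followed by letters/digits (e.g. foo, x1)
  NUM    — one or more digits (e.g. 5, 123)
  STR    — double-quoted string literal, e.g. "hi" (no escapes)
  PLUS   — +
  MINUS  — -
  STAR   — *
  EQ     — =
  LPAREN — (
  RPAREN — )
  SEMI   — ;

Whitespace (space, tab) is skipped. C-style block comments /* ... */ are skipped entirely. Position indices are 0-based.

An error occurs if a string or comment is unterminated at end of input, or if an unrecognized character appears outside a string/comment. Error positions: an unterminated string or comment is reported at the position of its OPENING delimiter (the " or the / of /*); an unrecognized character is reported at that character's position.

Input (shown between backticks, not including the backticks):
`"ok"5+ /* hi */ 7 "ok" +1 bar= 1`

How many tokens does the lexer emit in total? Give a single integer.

Answer: 10

Derivation:
pos=0: enter STRING mode
pos=0: emit STR "ok" (now at pos=4)
pos=4: emit NUM '5' (now at pos=5)
pos=5: emit PLUS '+'
pos=7: enter COMMENT mode (saw '/*')
exit COMMENT mode (now at pos=15)
pos=16: emit NUM '7' (now at pos=17)
pos=18: enter STRING mode
pos=18: emit STR "ok" (now at pos=22)
pos=23: emit PLUS '+'
pos=24: emit NUM '1' (now at pos=25)
pos=26: emit ID 'bar' (now at pos=29)
pos=29: emit EQ '='
pos=31: emit NUM '1' (now at pos=32)
DONE. 10 tokens: [STR, NUM, PLUS, NUM, STR, PLUS, NUM, ID, EQ, NUM]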